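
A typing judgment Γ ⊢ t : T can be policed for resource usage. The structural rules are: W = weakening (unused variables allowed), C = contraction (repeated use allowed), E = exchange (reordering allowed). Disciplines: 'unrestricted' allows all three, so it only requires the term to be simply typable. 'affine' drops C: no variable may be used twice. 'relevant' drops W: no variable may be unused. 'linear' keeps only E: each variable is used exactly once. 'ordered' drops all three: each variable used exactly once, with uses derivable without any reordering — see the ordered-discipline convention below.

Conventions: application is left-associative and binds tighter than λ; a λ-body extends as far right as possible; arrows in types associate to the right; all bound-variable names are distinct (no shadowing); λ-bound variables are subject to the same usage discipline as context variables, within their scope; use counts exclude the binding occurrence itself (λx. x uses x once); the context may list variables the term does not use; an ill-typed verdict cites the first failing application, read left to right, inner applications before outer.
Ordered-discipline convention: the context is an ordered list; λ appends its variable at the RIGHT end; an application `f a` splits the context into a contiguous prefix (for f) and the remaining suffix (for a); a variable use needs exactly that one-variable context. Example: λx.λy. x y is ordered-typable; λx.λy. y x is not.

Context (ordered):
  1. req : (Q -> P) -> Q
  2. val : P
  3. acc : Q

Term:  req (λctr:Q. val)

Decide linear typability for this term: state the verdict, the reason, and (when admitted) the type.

no — acc, ctr left unused
usage: req: 1, val: 1, acc: 0, ctr (bound): 0
order of uses: req, val
typing: the term checks, with type Q
per-discipline verdicts: ordered ✗, linear ✗, affine ✓, relevant ✗, unrestricted ✓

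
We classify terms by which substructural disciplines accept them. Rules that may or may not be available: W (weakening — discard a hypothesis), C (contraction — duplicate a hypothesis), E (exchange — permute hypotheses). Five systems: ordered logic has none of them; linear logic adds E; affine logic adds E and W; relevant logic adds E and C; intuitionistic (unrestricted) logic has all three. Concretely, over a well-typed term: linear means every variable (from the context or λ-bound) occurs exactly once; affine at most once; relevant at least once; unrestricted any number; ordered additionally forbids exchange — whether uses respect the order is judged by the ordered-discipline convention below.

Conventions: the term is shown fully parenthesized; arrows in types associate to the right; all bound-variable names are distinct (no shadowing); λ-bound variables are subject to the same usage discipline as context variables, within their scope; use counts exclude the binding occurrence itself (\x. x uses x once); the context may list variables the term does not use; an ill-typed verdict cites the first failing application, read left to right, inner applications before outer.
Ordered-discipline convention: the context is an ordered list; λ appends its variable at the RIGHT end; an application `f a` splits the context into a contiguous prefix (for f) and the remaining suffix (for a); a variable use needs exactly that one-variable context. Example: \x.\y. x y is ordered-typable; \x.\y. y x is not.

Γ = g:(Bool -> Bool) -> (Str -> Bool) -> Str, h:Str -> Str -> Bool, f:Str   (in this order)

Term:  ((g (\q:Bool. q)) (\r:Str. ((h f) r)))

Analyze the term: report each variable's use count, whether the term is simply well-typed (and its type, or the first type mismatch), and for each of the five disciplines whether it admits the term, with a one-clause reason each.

variable uses: g ×1, h ×1, f ×1, q [bound] ×1, r [bound] ×1
uses in reading order: g, q, h, f, r
typing: ✓ — Str
ordered ✓ (single-use (g, h, f, q, r), ordered derivation ok)
linear ✓ (exactly-once usage across g, h, f, q, r)
affine ✓ (none of g, h, f, q, r used more than once)
relevant ✓ (at least one use each (g, h, f, q, r))
unrestricted ✓ (type-checks (Str) and nothing is barred)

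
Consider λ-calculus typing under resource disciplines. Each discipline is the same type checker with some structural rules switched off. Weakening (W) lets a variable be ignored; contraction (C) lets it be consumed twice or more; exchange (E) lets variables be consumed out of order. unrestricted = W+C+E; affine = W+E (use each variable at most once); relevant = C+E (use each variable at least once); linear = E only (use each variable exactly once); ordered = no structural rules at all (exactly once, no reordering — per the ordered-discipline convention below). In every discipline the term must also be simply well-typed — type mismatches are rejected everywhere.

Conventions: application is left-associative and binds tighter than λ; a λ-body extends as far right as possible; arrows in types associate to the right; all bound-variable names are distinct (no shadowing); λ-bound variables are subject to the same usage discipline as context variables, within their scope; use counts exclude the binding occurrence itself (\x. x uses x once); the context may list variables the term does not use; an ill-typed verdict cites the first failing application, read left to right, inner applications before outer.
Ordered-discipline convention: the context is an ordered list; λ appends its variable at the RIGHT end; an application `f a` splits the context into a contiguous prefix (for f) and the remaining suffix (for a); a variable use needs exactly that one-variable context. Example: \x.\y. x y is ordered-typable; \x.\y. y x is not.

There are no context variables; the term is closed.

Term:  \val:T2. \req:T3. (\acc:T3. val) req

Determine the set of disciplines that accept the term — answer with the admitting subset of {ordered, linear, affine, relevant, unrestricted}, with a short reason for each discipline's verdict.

admitted in: affine, unrestricted
use counts: val (bound): 1; req (bound): 1; acc (bound): 0
left-to-right use order: val, req
typing: the term checks, with type T2 → T3 → T2
ordered: ✗, needs weakening: acc unused
linear: ✗, needs weakening: acc unused
affine: ✓, at most one use each (val, req, acc)
relevant: ✗, needs weakening: acc unused
unrestricted: ✓, typability at T2 → T3 → T2 is all that's needed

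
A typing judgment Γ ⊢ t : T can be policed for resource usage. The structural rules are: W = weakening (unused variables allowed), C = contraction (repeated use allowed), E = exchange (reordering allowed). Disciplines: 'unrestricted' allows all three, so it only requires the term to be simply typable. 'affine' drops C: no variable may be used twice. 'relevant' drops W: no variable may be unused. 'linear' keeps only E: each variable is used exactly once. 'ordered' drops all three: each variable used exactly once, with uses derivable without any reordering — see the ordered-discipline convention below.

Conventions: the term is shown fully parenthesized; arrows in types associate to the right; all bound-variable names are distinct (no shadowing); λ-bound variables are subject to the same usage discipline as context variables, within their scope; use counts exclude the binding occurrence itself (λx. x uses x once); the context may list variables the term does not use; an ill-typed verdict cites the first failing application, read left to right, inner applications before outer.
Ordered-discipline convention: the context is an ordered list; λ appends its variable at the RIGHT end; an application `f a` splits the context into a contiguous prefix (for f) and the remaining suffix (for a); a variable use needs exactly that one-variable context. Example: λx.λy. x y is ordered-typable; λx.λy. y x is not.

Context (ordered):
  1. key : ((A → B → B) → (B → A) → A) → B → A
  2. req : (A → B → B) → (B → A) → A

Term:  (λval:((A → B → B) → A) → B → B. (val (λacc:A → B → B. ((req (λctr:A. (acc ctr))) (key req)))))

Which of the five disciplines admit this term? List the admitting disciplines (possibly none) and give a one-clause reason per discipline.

accepted by: relevant, unrestricted
usage: key: 1; req: 2; val (λ-bound): 1; acc (λ-bound): 1; ctr (λ-bound): 1
uses in reading order: val, req, acc, ctr, key, req
typing: well-typed — term : (((A → B → B) → A) → B → B) → B → B
ordered ✗ (uses contraction: req ×2)
linear ✗ (uses contraction: req ×2)
affine ✗ (uses contraction: req ×2)
relevant ✓ (none of key, req, val, acc, ctr goes unused)
unrestricted ✓ (type-checks ((((A → B → B) → A) → B → B) → B → B) and nothing is barred)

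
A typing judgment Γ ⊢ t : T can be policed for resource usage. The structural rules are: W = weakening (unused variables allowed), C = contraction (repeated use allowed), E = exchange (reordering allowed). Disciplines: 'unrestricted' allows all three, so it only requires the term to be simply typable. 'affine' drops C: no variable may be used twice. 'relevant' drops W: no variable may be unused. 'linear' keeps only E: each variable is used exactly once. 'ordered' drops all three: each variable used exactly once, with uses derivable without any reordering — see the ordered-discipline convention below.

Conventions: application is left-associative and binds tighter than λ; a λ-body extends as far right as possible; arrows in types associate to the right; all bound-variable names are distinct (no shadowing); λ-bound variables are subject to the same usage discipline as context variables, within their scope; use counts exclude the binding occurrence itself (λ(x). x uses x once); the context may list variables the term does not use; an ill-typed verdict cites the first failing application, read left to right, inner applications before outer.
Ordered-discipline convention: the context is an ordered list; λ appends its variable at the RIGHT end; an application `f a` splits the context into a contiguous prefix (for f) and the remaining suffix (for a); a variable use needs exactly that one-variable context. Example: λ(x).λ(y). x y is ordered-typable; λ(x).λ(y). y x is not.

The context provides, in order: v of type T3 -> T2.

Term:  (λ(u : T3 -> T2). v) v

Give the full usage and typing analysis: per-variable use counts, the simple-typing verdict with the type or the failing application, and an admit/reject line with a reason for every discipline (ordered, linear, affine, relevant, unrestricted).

variable uses: v=2; u (λ-bound)=0
left-to-right use order: v, v
typing: well-typed — term : T3 -> T2
ordered ✗ (repeated use of v ×2; u left unused)
linear ✗ (repeated use of v ×2; u left unused)
affine ✗ (repeated use of v ×2)
relevant ✗ (u left unused)
unrestricted ✓ (well-typed at T3 -> T2; no restrictions here)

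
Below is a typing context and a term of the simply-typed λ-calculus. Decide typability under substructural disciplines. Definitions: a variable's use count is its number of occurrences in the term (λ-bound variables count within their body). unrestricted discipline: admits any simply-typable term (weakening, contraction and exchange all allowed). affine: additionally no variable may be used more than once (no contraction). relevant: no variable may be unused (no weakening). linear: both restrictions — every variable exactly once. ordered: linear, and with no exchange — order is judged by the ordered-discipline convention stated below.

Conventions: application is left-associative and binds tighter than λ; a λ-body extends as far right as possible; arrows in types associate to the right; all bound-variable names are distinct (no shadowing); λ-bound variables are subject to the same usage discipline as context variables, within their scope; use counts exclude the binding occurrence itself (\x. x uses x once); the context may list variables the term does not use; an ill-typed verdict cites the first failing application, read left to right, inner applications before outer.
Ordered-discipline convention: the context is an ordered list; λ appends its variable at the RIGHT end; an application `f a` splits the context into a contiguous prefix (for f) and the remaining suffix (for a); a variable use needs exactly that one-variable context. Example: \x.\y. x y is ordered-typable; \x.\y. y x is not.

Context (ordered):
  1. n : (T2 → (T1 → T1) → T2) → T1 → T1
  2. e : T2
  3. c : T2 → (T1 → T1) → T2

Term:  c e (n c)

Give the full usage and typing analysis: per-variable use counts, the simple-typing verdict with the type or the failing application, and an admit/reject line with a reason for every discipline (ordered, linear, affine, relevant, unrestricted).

use counts: n: 1, e: 1, c: 2
left-to-right use order: c, e, n, c
typing: well-typed — term : T2
ordered ✗ (uses contraction: c ×2)
linear ✗ (uses contraction: c ×2)
affine ✗ (uses contraction: c ×2)
relevant ✓ (every one of n, e, c appears)
unrestricted ✓ (simply typable at T2; W, C, E all held)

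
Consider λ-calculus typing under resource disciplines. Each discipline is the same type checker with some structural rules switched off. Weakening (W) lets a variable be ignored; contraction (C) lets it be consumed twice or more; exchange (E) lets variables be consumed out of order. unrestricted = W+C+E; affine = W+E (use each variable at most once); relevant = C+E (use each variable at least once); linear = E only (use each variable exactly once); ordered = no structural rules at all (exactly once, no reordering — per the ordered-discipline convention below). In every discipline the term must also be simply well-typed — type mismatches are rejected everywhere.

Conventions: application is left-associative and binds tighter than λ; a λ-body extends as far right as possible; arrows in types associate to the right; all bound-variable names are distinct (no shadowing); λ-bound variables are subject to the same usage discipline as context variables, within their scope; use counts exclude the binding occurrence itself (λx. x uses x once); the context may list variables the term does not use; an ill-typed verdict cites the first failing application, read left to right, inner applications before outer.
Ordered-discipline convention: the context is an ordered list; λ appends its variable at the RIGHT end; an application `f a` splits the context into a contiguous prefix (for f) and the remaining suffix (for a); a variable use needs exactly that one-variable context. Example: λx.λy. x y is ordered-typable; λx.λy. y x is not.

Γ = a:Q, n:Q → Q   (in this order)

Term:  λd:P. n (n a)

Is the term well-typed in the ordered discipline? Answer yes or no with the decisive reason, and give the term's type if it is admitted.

no — needs contraction — n ×2; d never used (weakening)
variable uses: a: 1, n: 2, d (λ-bound): 0
use order (left to right): n, n, a
typing: the term checks, with type P → Q
across the five disciplines: ordered ✗; linear ✗; affine ✗; relevant ✗; unrestricted ✓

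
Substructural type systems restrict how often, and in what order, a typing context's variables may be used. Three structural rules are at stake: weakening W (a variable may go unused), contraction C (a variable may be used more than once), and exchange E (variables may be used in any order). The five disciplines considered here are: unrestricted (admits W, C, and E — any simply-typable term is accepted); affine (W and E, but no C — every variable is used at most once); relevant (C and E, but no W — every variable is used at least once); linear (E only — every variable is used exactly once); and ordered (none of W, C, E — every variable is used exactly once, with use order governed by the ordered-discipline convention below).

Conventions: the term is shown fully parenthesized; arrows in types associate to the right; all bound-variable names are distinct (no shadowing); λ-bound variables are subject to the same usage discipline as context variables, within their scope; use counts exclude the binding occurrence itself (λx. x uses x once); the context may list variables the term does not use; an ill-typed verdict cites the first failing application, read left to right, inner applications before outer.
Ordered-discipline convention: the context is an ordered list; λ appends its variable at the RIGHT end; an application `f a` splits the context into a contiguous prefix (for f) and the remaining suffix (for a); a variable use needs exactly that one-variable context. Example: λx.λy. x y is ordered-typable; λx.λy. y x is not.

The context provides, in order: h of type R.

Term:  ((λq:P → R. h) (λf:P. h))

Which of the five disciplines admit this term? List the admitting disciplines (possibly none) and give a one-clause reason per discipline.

admitted in: unrestricted
usage: h: 2; q (λ-bound): 0; f (λ-bound): 0
use order (left to right): h, h
typing: well-typed at R
ordered ✗ (needs contraction — h ×2; q, f never used (weakening))
linear ✗ (needs contraction — h ×2; q, f never used (weakening))
affine ✗ (needs contraction — h ×2)
relevant ✗ (q, f never used (weakening))
unrestricted ✓ (type-checks (R) and nothing is barred)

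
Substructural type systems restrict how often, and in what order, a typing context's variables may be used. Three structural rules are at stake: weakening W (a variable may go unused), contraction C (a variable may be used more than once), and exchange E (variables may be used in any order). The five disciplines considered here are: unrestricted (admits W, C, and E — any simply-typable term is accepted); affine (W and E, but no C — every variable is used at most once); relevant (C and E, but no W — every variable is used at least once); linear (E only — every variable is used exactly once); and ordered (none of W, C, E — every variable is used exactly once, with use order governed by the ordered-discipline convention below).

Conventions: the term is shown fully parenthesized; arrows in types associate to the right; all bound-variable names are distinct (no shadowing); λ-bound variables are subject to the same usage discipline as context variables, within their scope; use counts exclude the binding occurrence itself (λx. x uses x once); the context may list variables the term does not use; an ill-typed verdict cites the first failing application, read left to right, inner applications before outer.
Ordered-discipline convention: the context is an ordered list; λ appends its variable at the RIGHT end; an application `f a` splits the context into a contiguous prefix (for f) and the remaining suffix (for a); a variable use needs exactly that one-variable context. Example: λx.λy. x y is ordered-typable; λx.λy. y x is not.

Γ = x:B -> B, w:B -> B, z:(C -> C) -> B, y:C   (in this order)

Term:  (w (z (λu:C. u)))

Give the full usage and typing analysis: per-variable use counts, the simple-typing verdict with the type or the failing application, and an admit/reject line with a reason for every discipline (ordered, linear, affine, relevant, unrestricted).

use counts: x=0; w=1; z=1; y=0; u (bound)=1
use order (left to right): w, z, u
typing: well-typed — term : B
ordered ✗ (needs weakening: x, y unused)
linear ✗ (needs weakening: x, y unused)
affine ✓ (x, w, z, y, u: no repeats, contraction unneeded)
relevant ✗ (needs weakening: x, y unused)
unrestricted ✓ (type-checks (B) and nothing is barred)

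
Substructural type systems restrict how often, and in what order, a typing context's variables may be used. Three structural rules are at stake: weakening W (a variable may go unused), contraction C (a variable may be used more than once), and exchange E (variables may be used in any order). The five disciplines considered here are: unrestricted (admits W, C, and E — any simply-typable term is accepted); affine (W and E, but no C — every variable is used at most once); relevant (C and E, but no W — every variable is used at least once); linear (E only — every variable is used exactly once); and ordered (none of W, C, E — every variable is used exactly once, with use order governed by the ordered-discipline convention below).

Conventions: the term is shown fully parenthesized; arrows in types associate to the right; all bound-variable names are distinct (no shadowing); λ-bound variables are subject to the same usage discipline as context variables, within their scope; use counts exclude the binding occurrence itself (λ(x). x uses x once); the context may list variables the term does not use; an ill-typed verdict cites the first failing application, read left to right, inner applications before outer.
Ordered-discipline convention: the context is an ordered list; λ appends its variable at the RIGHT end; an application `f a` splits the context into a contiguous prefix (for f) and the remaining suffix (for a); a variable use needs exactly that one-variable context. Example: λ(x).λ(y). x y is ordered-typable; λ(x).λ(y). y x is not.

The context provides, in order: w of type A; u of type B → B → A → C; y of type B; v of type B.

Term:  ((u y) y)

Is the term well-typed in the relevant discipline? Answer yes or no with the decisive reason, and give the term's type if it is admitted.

no — w, v never used (weakening)
usage: w: 0; u: 1; y: 2; v: 0
use order (left to right): u, y, y
typing: well-typed at A → C
summary: ordered ✗ · linear ✗ · affine ✗ · relevant ✗ · unrestricted ✓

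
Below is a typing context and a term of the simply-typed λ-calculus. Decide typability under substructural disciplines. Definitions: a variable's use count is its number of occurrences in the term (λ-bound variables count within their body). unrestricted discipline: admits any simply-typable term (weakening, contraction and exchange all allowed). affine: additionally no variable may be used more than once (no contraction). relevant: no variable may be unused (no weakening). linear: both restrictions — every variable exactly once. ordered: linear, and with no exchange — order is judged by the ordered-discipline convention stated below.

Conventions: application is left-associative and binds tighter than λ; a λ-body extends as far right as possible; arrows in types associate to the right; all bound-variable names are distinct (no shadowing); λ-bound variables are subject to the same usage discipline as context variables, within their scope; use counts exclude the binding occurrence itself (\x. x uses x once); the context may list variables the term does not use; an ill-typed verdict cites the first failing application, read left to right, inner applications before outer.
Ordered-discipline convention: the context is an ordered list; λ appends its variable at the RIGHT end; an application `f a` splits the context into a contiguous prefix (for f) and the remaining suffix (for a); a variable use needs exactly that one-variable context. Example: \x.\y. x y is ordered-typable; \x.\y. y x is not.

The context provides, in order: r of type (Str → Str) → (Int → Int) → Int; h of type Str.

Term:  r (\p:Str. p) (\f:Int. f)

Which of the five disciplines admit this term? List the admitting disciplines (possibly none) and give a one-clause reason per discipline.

admitted by: affine, unrestricted
use counts: r: 1×, h: 0×, p (bound): 1×, f (bound): 1×
uses in reading order: r, p, f
typing: ✓ — Int
ordered: ✗, needs weakening: h unused
linear: ✗, needs weakening: h unused
affine: ✓, no duplicate uses among r, h, p, f
relevant: ✗, needs weakening: h unused
unrestricted: ✓, well-typed at Int; no restrictions here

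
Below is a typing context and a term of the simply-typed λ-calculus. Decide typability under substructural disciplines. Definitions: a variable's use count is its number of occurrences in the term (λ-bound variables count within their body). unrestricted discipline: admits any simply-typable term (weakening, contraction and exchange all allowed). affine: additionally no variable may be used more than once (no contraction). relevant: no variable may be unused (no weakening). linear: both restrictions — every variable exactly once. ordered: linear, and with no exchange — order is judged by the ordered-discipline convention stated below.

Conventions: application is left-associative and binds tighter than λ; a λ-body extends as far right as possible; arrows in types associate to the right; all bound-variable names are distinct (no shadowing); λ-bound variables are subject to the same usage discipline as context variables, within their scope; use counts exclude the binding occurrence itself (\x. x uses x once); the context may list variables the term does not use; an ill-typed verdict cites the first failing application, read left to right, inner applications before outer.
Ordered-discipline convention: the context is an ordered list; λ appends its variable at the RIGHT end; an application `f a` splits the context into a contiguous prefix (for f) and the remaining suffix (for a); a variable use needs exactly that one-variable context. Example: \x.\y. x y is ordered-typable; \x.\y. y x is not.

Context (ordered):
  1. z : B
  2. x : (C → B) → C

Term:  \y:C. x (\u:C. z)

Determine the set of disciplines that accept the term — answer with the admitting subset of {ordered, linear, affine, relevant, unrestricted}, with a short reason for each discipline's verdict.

admitted in: affine, unrestricted
use counts: z: 1×; x: 1×; y [bound]: 0×; u [bound]: 0×
left-to-right use order: x, z
typing: well-typed — term : C → C
ordered: ✗ — y, u never used (weakening)
linear: ✗ — y, u never used (weakening)
affine: ✓ — z, x, y, u: no repeats, contraction unneeded
relevant: ✗ — y, u never used (weakening)
unrestricted: ✓ — well-typed at C → C; no restrictions here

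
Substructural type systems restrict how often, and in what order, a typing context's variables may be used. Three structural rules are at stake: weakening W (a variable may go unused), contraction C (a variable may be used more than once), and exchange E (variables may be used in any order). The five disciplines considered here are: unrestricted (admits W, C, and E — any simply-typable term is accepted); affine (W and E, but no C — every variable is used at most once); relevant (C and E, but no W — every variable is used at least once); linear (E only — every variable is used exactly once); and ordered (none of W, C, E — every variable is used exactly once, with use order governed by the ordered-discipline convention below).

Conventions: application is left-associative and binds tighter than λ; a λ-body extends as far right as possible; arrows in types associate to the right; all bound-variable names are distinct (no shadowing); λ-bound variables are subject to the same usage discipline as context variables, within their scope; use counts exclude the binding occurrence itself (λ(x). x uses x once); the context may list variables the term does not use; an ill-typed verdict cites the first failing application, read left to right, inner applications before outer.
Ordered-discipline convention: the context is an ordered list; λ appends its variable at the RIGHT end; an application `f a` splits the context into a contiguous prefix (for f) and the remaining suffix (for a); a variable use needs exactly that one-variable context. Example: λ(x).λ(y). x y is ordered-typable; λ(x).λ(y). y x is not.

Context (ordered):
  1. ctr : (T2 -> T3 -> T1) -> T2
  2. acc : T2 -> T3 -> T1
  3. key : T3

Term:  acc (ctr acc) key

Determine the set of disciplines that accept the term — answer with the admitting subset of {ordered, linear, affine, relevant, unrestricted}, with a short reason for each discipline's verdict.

admitting disciplines: relevant, unrestricted
use counts: ctr ×1; acc ×2; key ×1
order of uses: acc, ctr, acc, key
typing: well-typed at T1
ordered: ✗, acc ×2 used more than once (contraction)
linear: ✗, acc ×2 used more than once (contraction)
affine: ✗, acc ×2 used more than once (contraction)
relevant: ✓, none of ctr, acc, key goes unused
unrestricted: ✓, simply typable at T1; W, C, E all held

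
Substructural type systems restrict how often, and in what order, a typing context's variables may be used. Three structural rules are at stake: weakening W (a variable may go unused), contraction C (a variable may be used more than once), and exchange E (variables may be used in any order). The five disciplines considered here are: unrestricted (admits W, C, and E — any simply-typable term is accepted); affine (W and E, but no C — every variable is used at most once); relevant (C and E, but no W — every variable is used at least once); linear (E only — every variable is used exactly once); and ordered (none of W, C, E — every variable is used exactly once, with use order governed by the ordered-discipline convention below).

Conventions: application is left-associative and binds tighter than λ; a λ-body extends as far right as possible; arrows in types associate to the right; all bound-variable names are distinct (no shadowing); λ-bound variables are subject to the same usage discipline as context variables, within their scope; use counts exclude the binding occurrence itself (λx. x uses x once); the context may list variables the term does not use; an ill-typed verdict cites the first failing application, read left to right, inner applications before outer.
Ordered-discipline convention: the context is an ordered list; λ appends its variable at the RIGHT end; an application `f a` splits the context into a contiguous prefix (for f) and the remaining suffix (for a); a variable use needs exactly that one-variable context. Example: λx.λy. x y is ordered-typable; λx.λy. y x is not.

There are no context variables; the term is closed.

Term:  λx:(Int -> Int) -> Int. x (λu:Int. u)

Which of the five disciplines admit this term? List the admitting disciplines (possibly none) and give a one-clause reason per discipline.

admitted by: ordered, linear, affine, relevant, unrestricted
usage: x (λ-bound)=1; u (λ-bound)=1
uses in reading order: x, u
typing: well-typed — term : ((Int -> Int) -> Int) -> Int
ordered: ✓ — x, u once each; derivable with no W/C/E
linear: ✓ — exactly-once usage across x, u
affine: ✓ — no duplicate uses among x, u
relevant: ✓ — every one of x, u appears
unrestricted: ✓ — type-checks (((Int -> Int) -> Int) -> Int) and nothing is barred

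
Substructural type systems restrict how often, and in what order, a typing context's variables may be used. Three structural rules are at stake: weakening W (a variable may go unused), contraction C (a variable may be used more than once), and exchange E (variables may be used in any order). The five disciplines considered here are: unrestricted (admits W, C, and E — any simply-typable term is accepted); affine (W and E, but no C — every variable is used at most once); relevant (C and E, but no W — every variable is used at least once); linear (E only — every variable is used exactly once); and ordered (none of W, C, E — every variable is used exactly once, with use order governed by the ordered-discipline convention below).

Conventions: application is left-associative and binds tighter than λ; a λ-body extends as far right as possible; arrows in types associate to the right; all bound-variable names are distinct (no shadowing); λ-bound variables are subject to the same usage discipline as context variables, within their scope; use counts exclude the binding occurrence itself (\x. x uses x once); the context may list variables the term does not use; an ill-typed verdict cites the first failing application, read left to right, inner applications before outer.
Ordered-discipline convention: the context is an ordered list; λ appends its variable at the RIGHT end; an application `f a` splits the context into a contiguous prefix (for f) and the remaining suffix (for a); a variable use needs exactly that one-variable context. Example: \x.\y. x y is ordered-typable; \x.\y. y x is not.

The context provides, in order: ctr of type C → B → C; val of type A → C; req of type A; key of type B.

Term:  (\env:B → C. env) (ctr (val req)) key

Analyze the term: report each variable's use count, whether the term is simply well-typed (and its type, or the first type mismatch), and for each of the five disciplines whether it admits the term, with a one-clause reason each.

use counts: ctr: 1, val: 1, req: 1, key: 1, env [bound]: 1
use order (left to right): env, ctr, val, req, key
typing: well-typed at C
ordered: ✓ — one use each (ctr, val, req, key, env); ordered split holds
linear: ✓ — each of ctr, val, req, key, env used exactly once
affine: ✓ — ctr, val, req, key, env: no repeats, contraction unneeded
relevant: ✓ — none of ctr, val, req, key, env goes unused
unrestricted: ✓ — well-typed at C; no restrictions here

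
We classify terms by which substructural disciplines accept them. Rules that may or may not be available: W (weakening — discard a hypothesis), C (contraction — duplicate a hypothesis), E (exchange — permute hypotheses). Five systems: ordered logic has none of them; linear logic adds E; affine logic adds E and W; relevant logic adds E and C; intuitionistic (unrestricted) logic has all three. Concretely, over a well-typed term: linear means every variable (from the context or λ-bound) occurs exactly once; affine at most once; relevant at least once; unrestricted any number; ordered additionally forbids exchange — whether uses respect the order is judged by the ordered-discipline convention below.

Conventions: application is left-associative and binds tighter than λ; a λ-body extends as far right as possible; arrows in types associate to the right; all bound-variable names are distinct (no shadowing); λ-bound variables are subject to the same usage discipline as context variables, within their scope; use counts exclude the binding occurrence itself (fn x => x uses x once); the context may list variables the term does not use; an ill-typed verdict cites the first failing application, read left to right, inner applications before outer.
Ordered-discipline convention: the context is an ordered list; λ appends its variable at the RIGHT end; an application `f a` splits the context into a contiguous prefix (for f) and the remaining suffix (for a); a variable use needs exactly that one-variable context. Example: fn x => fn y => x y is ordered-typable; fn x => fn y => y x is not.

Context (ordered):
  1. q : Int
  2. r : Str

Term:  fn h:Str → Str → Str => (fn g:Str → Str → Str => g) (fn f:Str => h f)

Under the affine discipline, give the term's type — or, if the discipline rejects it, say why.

term : (Str → Str → Str) → Str → Str → Str
variable uses: q ×0, r ×0, h (λ-bound) ×1, g (λ-bound) ×1, f (λ-bound) ×1
use order (left to right): g, h, f
typing: well-typed at (Str → Str → Str) → Str → Str → Str
across the five disciplines: ordered ✗ | linear ✗ | affine ✓ | relevant ✗ | unrestricted ✓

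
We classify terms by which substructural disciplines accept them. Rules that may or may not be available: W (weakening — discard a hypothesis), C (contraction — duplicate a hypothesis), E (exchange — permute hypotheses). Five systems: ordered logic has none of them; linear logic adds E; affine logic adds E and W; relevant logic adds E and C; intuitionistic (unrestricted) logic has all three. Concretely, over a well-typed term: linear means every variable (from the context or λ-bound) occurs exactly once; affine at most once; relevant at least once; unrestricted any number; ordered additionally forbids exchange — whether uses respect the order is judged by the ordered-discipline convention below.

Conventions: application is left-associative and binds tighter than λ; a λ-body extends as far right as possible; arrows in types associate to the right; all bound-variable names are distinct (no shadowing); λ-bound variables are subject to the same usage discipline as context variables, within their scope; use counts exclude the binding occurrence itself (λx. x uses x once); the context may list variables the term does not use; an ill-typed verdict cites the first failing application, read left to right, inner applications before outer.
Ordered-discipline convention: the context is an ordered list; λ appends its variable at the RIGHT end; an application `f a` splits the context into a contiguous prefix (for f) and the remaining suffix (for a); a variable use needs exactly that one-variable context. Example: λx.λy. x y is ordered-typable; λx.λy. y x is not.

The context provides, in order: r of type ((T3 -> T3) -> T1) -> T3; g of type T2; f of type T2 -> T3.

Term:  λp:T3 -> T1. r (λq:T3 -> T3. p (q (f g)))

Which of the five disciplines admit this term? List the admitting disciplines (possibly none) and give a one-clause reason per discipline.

accepted by: linear, affine, relevant, unrestricted
use counts: r: 1×, g: 1×, f: 1×, p (λ-bound): 1×, q (λ-bound): 1×
order of uses: r, p, q, f, g
typing: well-typed — term : (T3 -> T1) -> T3
ordered: ✗ — no ordered split (uses run r, p, q, f, g)
linear: ✓ — single use per variable (r, g, f, p, q)
affine: ✓ — r, g, f, p, q: no repeats, contraction unneeded
relevant: ✓ — none of r, g, f, p, q goes unused
unrestricted: ✓ — type-checks ((T3 -> T1) -> T3) and nothing is barred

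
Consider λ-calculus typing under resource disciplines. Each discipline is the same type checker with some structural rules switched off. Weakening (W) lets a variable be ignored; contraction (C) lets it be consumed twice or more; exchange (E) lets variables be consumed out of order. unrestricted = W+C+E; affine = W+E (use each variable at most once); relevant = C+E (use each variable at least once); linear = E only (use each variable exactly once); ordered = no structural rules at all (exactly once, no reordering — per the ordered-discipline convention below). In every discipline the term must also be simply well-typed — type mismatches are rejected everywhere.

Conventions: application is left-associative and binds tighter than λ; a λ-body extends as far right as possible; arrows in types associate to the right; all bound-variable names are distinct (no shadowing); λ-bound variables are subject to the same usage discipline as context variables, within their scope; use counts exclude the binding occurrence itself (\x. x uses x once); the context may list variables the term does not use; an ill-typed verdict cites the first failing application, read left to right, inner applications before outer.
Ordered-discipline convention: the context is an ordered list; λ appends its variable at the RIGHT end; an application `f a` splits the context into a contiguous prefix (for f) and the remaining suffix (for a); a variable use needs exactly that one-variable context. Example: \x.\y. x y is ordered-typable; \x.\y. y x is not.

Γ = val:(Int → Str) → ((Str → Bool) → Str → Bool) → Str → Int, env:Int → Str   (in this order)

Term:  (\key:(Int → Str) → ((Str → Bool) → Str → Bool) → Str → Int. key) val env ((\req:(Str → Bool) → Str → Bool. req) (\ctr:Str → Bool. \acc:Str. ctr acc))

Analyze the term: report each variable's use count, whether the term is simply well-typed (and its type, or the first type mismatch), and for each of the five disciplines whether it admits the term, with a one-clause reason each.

use counts: val: 1, env: 1, key (λ-bound): 1, req (λ-bound): 1, ctr (λ-bound): 1, acc (λ-bound): 1
order of uses: key, val, env, req, ctr, acc
typing: the term checks, with type Str → Int
ordered: ✓, val, env, key, req, ctr, acc: once each, no exchange needed
linear: ✓, single use per variable (val, env, key, req, ctr, acc)
affine: ✓, at most one use each (val, env, key, req, ctr, acc)
relevant: ✓, val, env, key, req, ctr, acc: all used, weakening unneeded
unrestricted: ✓, simply typable at Str → Int; W, C, E all held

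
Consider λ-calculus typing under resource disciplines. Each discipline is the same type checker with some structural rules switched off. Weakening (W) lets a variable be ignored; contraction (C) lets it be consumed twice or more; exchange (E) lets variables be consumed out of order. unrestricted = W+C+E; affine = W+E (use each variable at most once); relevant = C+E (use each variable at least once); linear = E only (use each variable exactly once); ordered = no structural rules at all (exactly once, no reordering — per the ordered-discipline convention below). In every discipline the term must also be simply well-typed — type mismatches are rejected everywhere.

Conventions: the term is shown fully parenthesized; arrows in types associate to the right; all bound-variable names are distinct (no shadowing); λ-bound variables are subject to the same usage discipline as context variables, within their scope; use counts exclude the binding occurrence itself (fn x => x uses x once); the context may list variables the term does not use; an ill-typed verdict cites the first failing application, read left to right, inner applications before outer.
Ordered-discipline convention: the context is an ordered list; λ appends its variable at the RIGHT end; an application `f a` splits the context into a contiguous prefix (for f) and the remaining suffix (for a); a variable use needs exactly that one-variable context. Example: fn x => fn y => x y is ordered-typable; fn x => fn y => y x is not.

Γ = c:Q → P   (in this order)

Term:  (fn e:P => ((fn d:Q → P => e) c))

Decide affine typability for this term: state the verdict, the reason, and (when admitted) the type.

yes — at most one use each (c, e, d); term : P → P
usage: c: 1, e (λ-bound): 1, d (λ-bound): 0
use order (left to right): e, c
typing: well-typed — term : P → P
summary: ordered ✗ · linear ✗ · affine ✓ · relevant ✗ · unrestricted ✓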